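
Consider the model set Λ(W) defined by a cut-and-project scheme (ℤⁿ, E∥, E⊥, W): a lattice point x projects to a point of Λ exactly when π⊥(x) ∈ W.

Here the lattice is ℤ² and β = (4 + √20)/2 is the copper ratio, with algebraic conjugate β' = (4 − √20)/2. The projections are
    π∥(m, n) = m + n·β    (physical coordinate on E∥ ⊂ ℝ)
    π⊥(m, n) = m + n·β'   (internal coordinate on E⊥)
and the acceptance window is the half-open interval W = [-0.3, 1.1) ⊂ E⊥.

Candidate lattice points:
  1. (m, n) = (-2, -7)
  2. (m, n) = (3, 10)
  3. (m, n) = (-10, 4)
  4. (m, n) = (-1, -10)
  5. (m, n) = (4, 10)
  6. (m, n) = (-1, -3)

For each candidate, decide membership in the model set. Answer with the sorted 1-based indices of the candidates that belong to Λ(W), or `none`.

2, 6

Compute β' = (4−√20)/2 = -0.2361, so π⊥(m,n) = m -0.2361·n.
[1] lift (-2,-7): star map gives -0.3475; window check -0.3 ≤ -0.3475 < 1.1 is false → out
[2] lift (3,10): star map gives 0.6393; window check -0.3 ≤ 0.6393 < 1.1 is true → IN Λ
[3] lift (-10,4): star map gives -10.9443; window check -0.3 ≤ -10.9443 < 1.1 is false → out
[4] lift (-1,-10): star map gives 1.3607; window check -0.3 ≤ 1.3607 < 1.1 is false → out
[5] lift (4,10): star map gives 1.6393; window check -0.3 ≤ 1.6393 < 1.1 is false → out
[6] lift (-1,-3): star map gives -0.2918; window check -0.3 ≤ -0.2918 < 1.1 is true → IN Λ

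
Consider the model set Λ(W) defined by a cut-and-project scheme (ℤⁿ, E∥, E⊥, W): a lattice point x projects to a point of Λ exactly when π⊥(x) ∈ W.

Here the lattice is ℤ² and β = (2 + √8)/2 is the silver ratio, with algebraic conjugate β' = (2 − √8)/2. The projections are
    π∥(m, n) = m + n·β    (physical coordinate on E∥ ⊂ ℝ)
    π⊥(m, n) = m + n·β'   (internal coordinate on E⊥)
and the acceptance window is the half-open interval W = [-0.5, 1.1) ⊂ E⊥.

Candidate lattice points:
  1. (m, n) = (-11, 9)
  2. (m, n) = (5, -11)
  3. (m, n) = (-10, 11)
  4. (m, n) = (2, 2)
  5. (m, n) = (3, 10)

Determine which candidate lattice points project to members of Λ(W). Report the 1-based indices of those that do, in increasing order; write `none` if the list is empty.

Numerically β ≈ 2.41421 and β' = −1/β ≈ -0.41421.
#1 (-11,9): internal coord -11 + (9)·β' = -14.72792; -14.72792 ∉ [-0.5, 1.1) → out
#2 (5,-11): internal coord 5 + (-11)·β' = +9.55635; +9.55635 ∉ [-0.5, 1.1) → out
#3 (-10,11): internal coord -10 + (11)·β' = -14.55635; -14.55635 ∉ [-0.5, 1.1) → out
#4 (2,2): internal coord 2 + (2)·β' = +1.17157; +1.17157 ∉ [-0.5, 1.1) → out
#5 (3,10): internal coord 3 + (10)·β' = -1.14214; -1.14214 ∉ [-0.5, 1.1) → out

none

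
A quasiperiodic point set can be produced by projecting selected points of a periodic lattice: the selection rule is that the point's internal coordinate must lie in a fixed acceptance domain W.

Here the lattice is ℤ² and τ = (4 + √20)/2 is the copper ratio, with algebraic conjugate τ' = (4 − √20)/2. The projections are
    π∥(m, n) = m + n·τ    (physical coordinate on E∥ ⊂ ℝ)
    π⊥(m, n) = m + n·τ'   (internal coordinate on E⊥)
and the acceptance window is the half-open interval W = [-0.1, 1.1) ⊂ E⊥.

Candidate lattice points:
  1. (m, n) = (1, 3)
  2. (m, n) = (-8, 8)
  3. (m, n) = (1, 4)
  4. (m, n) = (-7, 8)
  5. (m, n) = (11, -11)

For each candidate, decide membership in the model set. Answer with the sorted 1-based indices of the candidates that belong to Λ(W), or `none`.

1, 3

τ' = (4−√20)/2 ≈ -0.236068.
candidate 1: (m,n)=(1,3) → π∥ = 1+3·τ ≈ 13.708204, π⊥ = 1+3·τ' ≈ 0.291796 ∈ [-0.1, 1.1) ⇒ IN Λ
candidate 2: (m,n)=(-8,8) → π∥ = -8+8·τ ≈ 25.888544, π⊥ = -8+8·τ' ≈ -9.888544 ∉ [-0.1, 1.1) ⇒ out
candidate 3: (m,n)=(1,4) → π∥ = 1+4·τ ≈ 17.944272, π⊥ = 1+4·τ' ≈ 0.055728 ∈ [-0.1, 1.1) ⇒ IN Λ
candidate 4: (m,n)=(-7,8) → π∥ = -7+8·τ ≈ 26.888544, π⊥ = -7+8·τ' ≈ -8.888544 ∉ [-0.1, 1.1) ⇒ out
candidate 5: (m,n)=(11,-11) → π∥ = 11-11·τ ≈ -35.596748, π⊥ = 11-11·τ' ≈ 13.596748 ∉ [-0.1, 1.1) ⇒ out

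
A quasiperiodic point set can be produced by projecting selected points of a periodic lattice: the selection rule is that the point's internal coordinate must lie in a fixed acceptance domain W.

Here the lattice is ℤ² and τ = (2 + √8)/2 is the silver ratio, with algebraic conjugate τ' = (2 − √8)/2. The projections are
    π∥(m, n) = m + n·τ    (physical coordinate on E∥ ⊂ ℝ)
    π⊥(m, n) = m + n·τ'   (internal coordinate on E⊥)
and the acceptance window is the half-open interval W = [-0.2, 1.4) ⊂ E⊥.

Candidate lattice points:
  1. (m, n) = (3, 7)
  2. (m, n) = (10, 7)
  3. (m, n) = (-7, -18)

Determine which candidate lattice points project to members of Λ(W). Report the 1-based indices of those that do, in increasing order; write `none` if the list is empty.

Compute τ' = (2−√8)/2 = -0.4142, so π⊥(m,n) = m -0.4142·n.
candidate 1: (m,n)=(3,7) → π∥ = 3+7·τ ≈ 19.8995, π⊥ = 3+7·τ' ≈ 0.1005 ∈ [-0.2, 1.4) ⇒ IN Λ
candidate 2: (m,n)=(10,7) → π∥ = 10+7·τ ≈ 26.8995, π⊥ = 10+7·τ' ≈ 7.1005 ∉ [-0.2, 1.4) ⇒ out
candidate 3: (m,n)=(-7,-18) → π∥ = -7-18·τ ≈ -50.4558, π⊥ = -7-18·τ' ≈ 0.4558 ∈ [-0.2, 1.4) ⇒ IN Λ

1, 3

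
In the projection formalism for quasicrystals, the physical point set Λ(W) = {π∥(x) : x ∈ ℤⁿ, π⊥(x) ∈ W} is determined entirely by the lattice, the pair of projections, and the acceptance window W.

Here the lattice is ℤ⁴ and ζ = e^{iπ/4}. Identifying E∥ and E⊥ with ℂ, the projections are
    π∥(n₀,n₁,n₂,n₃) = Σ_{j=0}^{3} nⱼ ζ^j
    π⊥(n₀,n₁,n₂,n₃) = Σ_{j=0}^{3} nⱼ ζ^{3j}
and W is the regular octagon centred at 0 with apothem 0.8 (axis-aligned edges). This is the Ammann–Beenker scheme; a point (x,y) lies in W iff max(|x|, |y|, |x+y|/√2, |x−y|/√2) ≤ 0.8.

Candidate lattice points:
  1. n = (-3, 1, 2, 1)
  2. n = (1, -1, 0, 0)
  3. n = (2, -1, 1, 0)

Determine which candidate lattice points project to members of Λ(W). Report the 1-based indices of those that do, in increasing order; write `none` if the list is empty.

none

π⊥(n) = n₀ + n₁ζ³ + n₂ζ⁶ + n₃ζ⁹ where ζ = e^{iπ/4}.
candidate 1: n = (-3, 1, 2, 1) → π⊥ ≈ (-3.0000, -0.5858); max(|x|,|y|,|x±y|/√2) = 3.0000 > 0.8 ⇒ ∉ W
candidate 2: n = (1, -1, 0, 0) → π⊥ ≈ (+1.7071, -0.7071); max(|x|,|y|,|x±y|/√2) = 1.7071 > 0.8 ⇒ ∉ W
candidate 3: n = (2, -1, 1, 0) → π⊥ ≈ (+2.7071, -1.7071); max(|x|,|y|,|x±y|/√2) = 3.1213 > 0.8 ⇒ ∉ W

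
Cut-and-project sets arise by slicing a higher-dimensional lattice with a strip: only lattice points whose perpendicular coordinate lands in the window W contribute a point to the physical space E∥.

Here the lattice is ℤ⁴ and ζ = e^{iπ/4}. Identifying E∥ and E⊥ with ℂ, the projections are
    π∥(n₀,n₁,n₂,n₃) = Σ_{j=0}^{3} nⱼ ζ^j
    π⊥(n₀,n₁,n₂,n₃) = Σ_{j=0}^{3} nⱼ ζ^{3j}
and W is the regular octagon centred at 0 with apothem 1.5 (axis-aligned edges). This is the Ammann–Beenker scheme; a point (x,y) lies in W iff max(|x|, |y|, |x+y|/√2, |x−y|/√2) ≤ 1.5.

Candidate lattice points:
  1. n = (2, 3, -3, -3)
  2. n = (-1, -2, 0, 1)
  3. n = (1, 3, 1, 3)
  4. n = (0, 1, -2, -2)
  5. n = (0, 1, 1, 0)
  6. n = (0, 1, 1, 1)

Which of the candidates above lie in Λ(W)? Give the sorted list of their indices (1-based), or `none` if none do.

2, 5, 6

Internal map: ζ^{3j} for j=0..3 gives (1,0), (−√2/2,√2/2), (0,−1), (√2/2,√2/2).
candidate 1: n = (2, 3, -3, -3) → π⊥ ≈ (-2.2426, +3.0000); max(|x|,|y|,|x±y|/√2) = 3.7071 > 1.5 ⇒ ∉ W
candidate 2: n = (-1, -2, 0, 1) → π⊥ ≈ (+1.1213, -0.7071); max(|x|,|y|,|x±y|/√2) = 1.2929 ≤ 1.5 ⇒ ∈ W
candidate 3: n = (1, 3, 1, 3) → π⊥ ≈ (+1.0000, +3.2426); max(|x|,|y|,|x±y|/√2) = 3.2426 > 1.5 ⇒ ∉ W
candidate 4: n = (0, 1, -2, -2) → π⊥ ≈ (-2.1213, +1.2929); max(|x|,|y|,|x±y|/√2) = 2.4142 > 1.5 ⇒ ∉ W
candidate 5: n = (0, 1, 1, 0) → π⊥ ≈ (-0.7071, -0.2929); max(|x|,|y|,|x±y|/√2) = 0.7071 ≤ 1.5 ⇒ ∈ W
candidate 6: n = (0, 1, 1, 1) → π⊥ ≈ (+0.0000, +0.4142); max(|x|,|y|,|x±y|/√2) = 0.4142 ≤ 1.5 ⇒ ∈ W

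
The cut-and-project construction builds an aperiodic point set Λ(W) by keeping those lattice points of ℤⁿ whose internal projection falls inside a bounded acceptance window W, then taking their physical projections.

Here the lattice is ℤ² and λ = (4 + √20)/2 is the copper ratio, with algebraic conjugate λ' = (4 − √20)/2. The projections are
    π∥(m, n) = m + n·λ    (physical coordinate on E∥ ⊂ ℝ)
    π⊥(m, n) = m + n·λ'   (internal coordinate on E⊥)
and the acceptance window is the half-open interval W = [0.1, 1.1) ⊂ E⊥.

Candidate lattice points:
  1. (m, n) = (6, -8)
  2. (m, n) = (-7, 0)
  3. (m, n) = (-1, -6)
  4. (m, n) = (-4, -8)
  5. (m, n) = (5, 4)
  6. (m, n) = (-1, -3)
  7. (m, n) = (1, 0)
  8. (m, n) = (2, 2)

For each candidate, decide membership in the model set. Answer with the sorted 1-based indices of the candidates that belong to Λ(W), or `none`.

3, 7

λ' = (4−√20)/2 ≈ -0.23607.
#1 (6,-8): internal coord 6 + (-8)·λ' = +7.88854; +7.88854 ∉ [0.1, 1.1) → out
#2 (-7,0): internal coord -7 + (0)·λ' = -7.00000; -7.00000 ∉ [0.1, 1.1) → out
#3 (-1,-6): internal coord -1 + (-6)·λ' = +0.41641; +0.41641 ∈ [0.1, 1.1) → IN Λ
#4 (-4,-8): internal coord -4 + (-8)·λ' = -2.11146; -2.11146 ∉ [0.1, 1.1) → out
#5 (5,4): internal coord 5 + (4)·λ' = +4.05573; +4.05573 ∉ [0.1, 1.1) → out
#6 (-1,-3): internal coord -1 + (-3)·λ' = -0.29180; -0.29180 ∉ [0.1, 1.1) → out
#7 (1,0): internal coord 1 + (0)·λ' = +1.00000; +1.00000 ∈ [0.1, 1.1) → IN Λ
#8 (2,2): internal coord 2 + (2)·λ' = +1.52786; +1.52786 ∉ [0.1, 1.1) → out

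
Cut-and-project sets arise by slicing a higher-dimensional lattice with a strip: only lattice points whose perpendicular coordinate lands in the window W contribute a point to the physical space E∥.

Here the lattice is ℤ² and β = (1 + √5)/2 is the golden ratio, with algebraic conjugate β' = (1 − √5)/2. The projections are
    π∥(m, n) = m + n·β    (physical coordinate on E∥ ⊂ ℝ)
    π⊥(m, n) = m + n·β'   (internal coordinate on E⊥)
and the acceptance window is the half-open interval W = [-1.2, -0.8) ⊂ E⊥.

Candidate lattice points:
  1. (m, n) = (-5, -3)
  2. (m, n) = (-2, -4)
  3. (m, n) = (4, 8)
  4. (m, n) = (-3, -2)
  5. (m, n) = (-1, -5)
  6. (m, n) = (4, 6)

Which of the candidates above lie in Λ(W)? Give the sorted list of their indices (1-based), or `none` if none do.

3

Numerically β ≈ 1.618034 and β' = −1/β ≈ -0.618034.
#1 (-5,-3): internal coord -5 + (-3)·β' = -3.145898; -3.145898 ∉ [-1.2, -0.8) → out
#2 (-2,-4): internal coord -2 + (-4)·β' = +0.472136; +0.472136 ∉ [-1.2, -0.8) → out
#3 (4,8): internal coord 4 + (8)·β' = -0.944272; -0.944272 ∈ [-1.2, -0.8) → IN Λ
#4 (-3,-2): internal coord -3 + (-2)·β' = -1.763932; -1.763932 ∉ [-1.2, -0.8) → out
#5 (-1,-5): internal coord -1 + (-5)·β' = +2.090170; +2.090170 ∉ [-1.2, -0.8) → out
#6 (4,6): internal coord 4 + (6)·β' = +0.291796; +0.291796 ∉ [-1.2, -0.8) → out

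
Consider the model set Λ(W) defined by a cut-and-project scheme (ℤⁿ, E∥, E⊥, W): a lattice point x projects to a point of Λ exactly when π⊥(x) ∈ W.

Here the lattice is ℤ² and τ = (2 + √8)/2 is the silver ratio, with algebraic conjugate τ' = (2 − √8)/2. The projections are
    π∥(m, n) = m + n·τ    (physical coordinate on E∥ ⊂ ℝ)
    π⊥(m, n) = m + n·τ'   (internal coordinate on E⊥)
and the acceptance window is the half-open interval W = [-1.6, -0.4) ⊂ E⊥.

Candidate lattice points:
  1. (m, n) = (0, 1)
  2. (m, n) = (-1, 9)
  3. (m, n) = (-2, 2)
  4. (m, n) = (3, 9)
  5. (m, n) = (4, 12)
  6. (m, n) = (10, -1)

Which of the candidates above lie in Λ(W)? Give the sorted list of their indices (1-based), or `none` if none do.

Compute τ' = (2−√8)/2 = -0.414214, so π⊥(m,n) = m -0.414214·n.
#1 (0,1): internal coord 0 + (1)·τ' = -0.414214; -0.414214 ∈ [-1.6, -0.4) → IN Λ
#2 (-1,9): internal coord -1 + (9)·τ' = -4.727922; -4.727922 ∉ [-1.6, -0.4) → out
#3 (-2,2): internal coord -2 + (2)·τ' = -2.828427; -2.828427 ∉ [-1.6, -0.4) → out
#4 (3,9): internal coord 3 + (9)·τ' = -0.727922; -0.727922 ∈ [-1.6, -0.4) → IN Λ
#5 (4,12): internal coord 4 + (12)·τ' = -0.970563; -0.970563 ∈ [-1.6, -0.4) → IN Λ
#6 (10,-1): internal coord 10 + (-1)·τ' = +10.414214; +10.414214 ∉ [-1.6, -0.4) → out

1, 4, 5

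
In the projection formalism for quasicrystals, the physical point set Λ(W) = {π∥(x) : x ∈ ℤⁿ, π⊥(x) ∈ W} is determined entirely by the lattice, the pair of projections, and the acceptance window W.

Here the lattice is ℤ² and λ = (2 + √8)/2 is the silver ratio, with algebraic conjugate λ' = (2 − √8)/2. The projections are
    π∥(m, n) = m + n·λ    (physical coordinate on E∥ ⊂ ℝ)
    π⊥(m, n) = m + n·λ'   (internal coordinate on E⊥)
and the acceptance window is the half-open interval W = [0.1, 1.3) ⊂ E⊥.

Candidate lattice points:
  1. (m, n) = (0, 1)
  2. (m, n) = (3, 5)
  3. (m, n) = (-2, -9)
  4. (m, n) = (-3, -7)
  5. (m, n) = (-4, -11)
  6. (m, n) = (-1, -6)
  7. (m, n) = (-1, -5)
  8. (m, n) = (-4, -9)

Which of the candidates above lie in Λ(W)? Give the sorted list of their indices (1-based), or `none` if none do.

2, 5, 7

λ' = (2−√8)/2 ≈ -0.41421.
candidate 1: (m,n)=(0,1) → π∥ = 0+1·λ ≈ 2.41421, π⊥ = 0+1·λ' ≈ -0.41421 ∉ [0.1, 1.3) ⇒ out
candidate 2: (m,n)=(3,5) → π∥ = 3+5·λ ≈ 15.07107, π⊥ = 3+5·λ' ≈ 0.92893 ∈ [0.1, 1.3) ⇒ IN Λ
candidate 3: (m,n)=(-2,-9) → π∥ = -2-9·λ ≈ -23.72792, π⊥ = -2-9·λ' ≈ 1.72792 ∉ [0.1, 1.3) ⇒ out
candidate 4: (m,n)=(-3,-7) → π∥ = -3-7·λ ≈ -19.89949, π⊥ = -3-7·λ' ≈ -0.10051 ∉ [0.1, 1.3) ⇒ out
candidate 5: (m,n)=(-4,-11) → π∥ = -4-11·λ ≈ -30.55635, π⊥ = -4-11·λ' ≈ 0.55635 ∈ [0.1, 1.3) ⇒ IN Λ
candidate 6: (m,n)=(-1,-6) → π∥ = -1-6·λ ≈ -15.48528, π⊥ = -1-6·λ' ≈ 1.48528 ∉ [0.1, 1.3) ⇒ out
candidate 7: (m,n)=(-1,-5) → π∥ = -1-5·λ ≈ -13.07107, π⊥ = -1-5·λ' ≈ 1.07107 ∈ [0.1, 1.3) ⇒ IN Λ
candidate 8: (m,n)=(-4,-9) → π∥ = -4-9·λ ≈ -25.72792, π⊥ = -4-9·λ' ≈ -0.27208 ∉ [0.1, 1.3) ⇒ out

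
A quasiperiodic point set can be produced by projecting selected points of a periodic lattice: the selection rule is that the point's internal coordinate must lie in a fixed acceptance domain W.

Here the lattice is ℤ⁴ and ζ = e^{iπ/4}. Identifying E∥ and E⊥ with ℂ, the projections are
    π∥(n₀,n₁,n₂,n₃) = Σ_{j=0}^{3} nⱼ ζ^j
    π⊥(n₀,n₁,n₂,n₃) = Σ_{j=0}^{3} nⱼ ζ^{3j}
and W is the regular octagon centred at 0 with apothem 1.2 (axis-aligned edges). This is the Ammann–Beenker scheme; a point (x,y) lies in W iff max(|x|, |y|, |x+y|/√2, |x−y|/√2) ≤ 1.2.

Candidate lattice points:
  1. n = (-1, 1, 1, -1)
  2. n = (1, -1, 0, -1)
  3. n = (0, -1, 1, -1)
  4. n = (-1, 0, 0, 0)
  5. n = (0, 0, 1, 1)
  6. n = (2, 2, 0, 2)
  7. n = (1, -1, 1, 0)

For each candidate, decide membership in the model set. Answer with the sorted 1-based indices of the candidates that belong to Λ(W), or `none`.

4, 5

With ζ = e^{iπ/4} the internal vectors are ζ^0,ζ^3,ζ^6,ζ^9.
#1 (-1, 1, 1, -1): internal (-2.41421, -1.00000); octagon support 2.41421 vs apothem 1.2 → ∉ W
#2 (1, -1, 0, -1): internal (1.00000, -1.41421); octagon support 1.70711 vs apothem 1.2 → ∉ W
#3 (0, -1, 1, -1): internal (0.00000, -2.41421); octagon support 2.41421 vs apothem 1.2 → ∉ W
#4 (-1, 0, 0, 0): internal (-1.00000, 0.00000); octagon support 1.00000 vs apothem 1.2 → ∈ W
#5 (0, 0, 1, 1): internal (0.70711, -0.29289); octagon support 0.70711 vs apothem 1.2 → ∈ W
#6 (2, 2, 0, 2): internal (2.00000, 2.82843); octagon support 3.41421 vs apothem 1.2 → ∉ W
#7 (1, -1, 1, 0): internal (1.70711, -1.70711); octagon support 2.41421 vs apothem 1.2 → ∉ W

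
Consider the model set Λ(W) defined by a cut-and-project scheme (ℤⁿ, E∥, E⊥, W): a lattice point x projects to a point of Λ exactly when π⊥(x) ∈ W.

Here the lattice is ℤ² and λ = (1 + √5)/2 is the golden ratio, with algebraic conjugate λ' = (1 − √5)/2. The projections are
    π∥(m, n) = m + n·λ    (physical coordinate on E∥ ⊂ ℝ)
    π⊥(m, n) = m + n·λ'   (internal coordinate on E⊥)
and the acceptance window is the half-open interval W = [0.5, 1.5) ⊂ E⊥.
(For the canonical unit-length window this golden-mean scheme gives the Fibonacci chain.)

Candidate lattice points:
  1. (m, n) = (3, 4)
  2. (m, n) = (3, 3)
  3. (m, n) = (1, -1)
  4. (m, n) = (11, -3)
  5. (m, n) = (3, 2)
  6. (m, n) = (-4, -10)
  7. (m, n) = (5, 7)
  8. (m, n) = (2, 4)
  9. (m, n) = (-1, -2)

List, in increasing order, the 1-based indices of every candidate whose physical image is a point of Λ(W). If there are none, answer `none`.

1, 2, 7

λ' = (1−√5)/2 ≈ -0.61803.
candidate 1: (m,n)=(3,4) → π∥ = 3+4·λ ≈ 9.47214, π⊥ = 3+4·λ' ≈ 0.52786 ∈ [0.5, 1.5) ⇒ IN Λ
candidate 2: (m,n)=(3,3) → π∥ = 3+3·λ ≈ 7.85410, π⊥ = 3+3·λ' ≈ 1.14590 ∈ [0.5, 1.5) ⇒ IN Λ
candidate 3: (m,n)=(1,-1) → π∥ = 1-1·λ ≈ -0.61803, π⊥ = 1-1·λ' ≈ 1.61803 ∉ [0.5, 1.5) ⇒ out
candidate 4: (m,n)=(11,-3) → π∥ = 11-3·λ ≈ 6.14590, π⊥ = 11-3·λ' ≈ 12.85410 ∉ [0.5, 1.5) ⇒ out
candidate 5: (m,n)=(3,2) → π∥ = 3+2·λ ≈ 6.23607, π⊥ = 3+2·λ' ≈ 1.76393 ∉ [0.5, 1.5) ⇒ out
candidate 6: (m,n)=(-4,-10) → π∥ = -4-10·λ ≈ -20.18034, π⊥ = -4-10·λ' ≈ 2.18034 ∉ [0.5, 1.5) ⇒ out
candidate 7: (m,n)=(5,7) → π∥ = 5+7·λ ≈ 16.32624, π⊥ = 5+7·λ' ≈ 0.67376 ∈ [0.5, 1.5) ⇒ IN Λ
candidate 8: (m,n)=(2,4) → π∥ = 2+4·λ ≈ 8.47214, π⊥ = 2+4·λ' ≈ -0.47214 ∉ [0.5, 1.5) ⇒ out
candidate 9: (m,n)=(-1,-2) → π∥ = -1-2·λ ≈ -4.23607, π⊥ = -1-2·λ' ≈ 0.23607 ∉ [0.5, 1.5) ⇒ out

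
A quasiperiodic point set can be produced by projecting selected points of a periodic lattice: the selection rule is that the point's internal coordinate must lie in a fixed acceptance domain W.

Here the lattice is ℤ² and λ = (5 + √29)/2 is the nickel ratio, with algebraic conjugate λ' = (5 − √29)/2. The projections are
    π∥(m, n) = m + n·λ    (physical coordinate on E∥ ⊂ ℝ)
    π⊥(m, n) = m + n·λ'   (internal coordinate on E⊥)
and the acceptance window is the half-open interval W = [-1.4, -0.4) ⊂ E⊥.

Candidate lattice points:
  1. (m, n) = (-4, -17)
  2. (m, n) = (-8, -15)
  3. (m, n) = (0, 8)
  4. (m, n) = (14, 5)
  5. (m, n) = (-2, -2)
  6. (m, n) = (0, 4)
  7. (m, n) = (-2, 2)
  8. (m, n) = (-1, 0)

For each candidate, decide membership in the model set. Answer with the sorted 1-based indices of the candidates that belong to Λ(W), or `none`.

1, 6, 8

Numerically λ ≈ 5.19258 and λ' = −1/λ ≈ -0.19258.
#1 (-4,-17): internal coord -4 + (-17)·λ' = -0.72610; -0.72610 ∈ [-1.4, -0.4) → IN Λ
#2 (-8,-15): internal coord -8 + (-15)·λ' = -5.11126; -5.11126 ∉ [-1.4, -0.4) → out
#3 (0,8): internal coord 0 + (8)·λ' = -1.54066; -1.54066 ∉ [-1.4, -0.4) → out
#4 (14,5): internal coord 14 + (5)·λ' = +13.03709; +13.03709 ∉ [-1.4, -0.4) → out
#5 (-2,-2): internal coord -2 + (-2)·λ' = -1.61484; -1.61484 ∉ [-1.4, -0.4) → out
#6 (0,4): internal coord 0 + (4)·λ' = -0.77033; -0.77033 ∈ [-1.4, -0.4) → IN Λ
#7 (-2,2): internal coord -2 + (2)·λ' = -2.38516; -2.38516 ∉ [-1.4, -0.4) → out
#8 (-1,0): internal coord -1 + (0)·λ' = -1.00000; -1.00000 ∈ [-1.4, -0.4) → IN Λ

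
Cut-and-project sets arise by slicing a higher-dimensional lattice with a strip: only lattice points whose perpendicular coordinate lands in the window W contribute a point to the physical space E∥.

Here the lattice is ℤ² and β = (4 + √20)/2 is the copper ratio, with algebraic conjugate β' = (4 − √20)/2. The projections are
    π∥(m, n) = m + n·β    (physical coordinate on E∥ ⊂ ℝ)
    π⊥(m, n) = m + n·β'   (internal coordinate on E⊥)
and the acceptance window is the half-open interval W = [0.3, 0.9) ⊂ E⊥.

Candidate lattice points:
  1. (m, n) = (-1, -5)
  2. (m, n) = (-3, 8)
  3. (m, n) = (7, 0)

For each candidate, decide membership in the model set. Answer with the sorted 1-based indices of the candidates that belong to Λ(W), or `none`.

Numerically β ≈ 4.23607 and β' = −1/β ≈ -0.23607.
#1 (-1,-5): internal coord -1 + (-5)·β' = +0.18034; +0.18034 ∉ [0.3, 0.9) → out
#2 (-3,8): internal coord -3 + (8)·β' = -4.88854; -4.88854 ∉ [0.3, 0.9) → out
#3 (7,0): internal coord 7 + (0)·β' = +7.00000; +7.00000 ∉ [0.3, 0.9) → out

none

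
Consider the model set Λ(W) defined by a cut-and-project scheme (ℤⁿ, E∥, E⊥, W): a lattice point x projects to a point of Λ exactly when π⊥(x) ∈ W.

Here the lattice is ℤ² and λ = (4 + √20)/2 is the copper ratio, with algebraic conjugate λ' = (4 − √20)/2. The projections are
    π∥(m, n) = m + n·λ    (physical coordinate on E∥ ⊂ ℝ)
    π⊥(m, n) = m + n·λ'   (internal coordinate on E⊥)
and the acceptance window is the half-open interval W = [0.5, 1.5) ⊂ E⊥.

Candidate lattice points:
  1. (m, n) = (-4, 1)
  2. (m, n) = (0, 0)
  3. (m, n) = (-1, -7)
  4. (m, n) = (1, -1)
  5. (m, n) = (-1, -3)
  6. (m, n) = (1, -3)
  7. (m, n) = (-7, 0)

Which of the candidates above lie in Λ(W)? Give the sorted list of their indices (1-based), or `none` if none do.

Numerically λ ≈ 4.2361 and λ' = −1/λ ≈ -0.2361.
candidate 1: (m,n)=(-4,1) → π∥ = -4+1·λ ≈ 0.2361, π⊥ = -4+1·λ' ≈ -4.2361 ∉ [0.5, 1.5) ⇒ out
candidate 2: (m,n)=(0,0) → π∥ = 0+0·λ ≈ 0.0000, π⊥ = 0+0·λ' ≈ 0.0000 ∉ [0.5, 1.5) ⇒ out
candidate 3: (m,n)=(-1,-7) → π∥ = -1-7·λ ≈ -30.6525, π⊥ = -1-7·λ' ≈ 0.6525 ∈ [0.5, 1.5) ⇒ IN Λ
candidate 4: (m,n)=(1,-1) → π∥ = 1-1·λ ≈ -3.2361, π⊥ = 1-1·λ' ≈ 1.2361 ∈ [0.5, 1.5) ⇒ IN Λ
candidate 5: (m,n)=(-1,-3) → π∥ = -1-3·λ ≈ -13.7082, π⊥ = -1-3·λ' ≈ -0.2918 ∉ [0.5, 1.5) ⇒ out
candidate 6: (m,n)=(1,-3) → π∥ = 1-3·λ ≈ -11.7082, π⊥ = 1-3·λ' ≈ 1.7082 ∉ [0.5, 1.5) ⇒ out
candidate 7: (m,n)=(-7,0) → π∥ = -7+0·λ ≈ -7.0000, π⊥ = -7+0·λ' ≈ -7.0000 ∉ [0.5, 1.5) ⇒ out

3, 4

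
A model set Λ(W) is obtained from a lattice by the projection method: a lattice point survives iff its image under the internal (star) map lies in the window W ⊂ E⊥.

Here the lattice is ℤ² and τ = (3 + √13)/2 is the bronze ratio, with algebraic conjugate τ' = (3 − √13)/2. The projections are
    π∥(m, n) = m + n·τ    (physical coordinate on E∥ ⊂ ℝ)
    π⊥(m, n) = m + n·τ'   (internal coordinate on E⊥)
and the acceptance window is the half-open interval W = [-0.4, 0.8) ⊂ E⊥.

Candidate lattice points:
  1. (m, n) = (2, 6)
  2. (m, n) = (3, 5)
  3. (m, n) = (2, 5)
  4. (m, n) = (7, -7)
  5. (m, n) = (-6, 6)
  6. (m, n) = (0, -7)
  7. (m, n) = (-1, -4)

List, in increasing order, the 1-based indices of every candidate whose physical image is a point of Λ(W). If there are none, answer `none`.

1, 3, 7

Compute τ' = (3−√13)/2 = -0.3028, so π⊥(m,n) = m -0.3028·n.
#1 (2,6): internal coord 2 + (6)·τ' = +0.1833; +0.1833 ∈ [-0.4, 0.8) → IN Λ
#2 (3,5): internal coord 3 + (5)·τ' = +1.4861; +1.4861 ∉ [-0.4, 0.8) → out
#3 (2,5): internal coord 2 + (5)·τ' = +0.4861; +0.4861 ∈ [-0.4, 0.8) → IN Λ
#4 (7,-7): internal coord 7 + (-7)·τ' = +9.1194; +9.1194 ∉ [-0.4, 0.8) → out
#5 (-6,6): internal coord -6 + (6)·τ' = -7.8167; -7.8167 ∉ [-0.4, 0.8) → out
#6 (0,-7): internal coord 0 + (-7)·τ' = +2.1194; +2.1194 ∉ [-0.4, 0.8) → out
#7 (-1,-4): internal coord -1 + (-4)·τ' = +0.2111; +0.2111 ∈ [-0.4, 0.8) → IN Λ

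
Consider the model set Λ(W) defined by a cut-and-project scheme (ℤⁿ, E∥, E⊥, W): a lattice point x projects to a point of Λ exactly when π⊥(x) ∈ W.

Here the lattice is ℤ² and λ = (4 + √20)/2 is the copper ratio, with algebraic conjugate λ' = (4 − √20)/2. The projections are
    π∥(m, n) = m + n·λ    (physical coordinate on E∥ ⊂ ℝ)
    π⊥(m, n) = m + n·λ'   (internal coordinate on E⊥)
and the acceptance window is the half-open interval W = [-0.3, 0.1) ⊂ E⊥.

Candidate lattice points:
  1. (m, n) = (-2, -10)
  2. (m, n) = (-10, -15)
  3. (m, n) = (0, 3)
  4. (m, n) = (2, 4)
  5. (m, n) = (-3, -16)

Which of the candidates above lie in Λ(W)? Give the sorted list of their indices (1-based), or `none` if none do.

none

Compute λ' = (4−√20)/2 = -0.23607, so π⊥(m,n) = m -0.23607·n.
#1 (-2,-10): internal coord -2 + (-10)·λ' = +0.36068; +0.36068 ∉ [-0.3, 0.1) → out
#2 (-10,-15): internal coord -10 + (-15)·λ' = -6.45898; -6.45898 ∉ [-0.3, 0.1) → out
#3 (0,3): internal coord 0 + (3)·λ' = -0.70820; -0.70820 ∉ [-0.3, 0.1) → out
#4 (2,4): internal coord 2 + (4)·λ' = +1.05573; +1.05573 ∉ [-0.3, 0.1) → out
#5 (-3,-16): internal coord -3 + (-16)·λ' = +0.77709; +0.77709 ∉ [-0.3, 0.1) → out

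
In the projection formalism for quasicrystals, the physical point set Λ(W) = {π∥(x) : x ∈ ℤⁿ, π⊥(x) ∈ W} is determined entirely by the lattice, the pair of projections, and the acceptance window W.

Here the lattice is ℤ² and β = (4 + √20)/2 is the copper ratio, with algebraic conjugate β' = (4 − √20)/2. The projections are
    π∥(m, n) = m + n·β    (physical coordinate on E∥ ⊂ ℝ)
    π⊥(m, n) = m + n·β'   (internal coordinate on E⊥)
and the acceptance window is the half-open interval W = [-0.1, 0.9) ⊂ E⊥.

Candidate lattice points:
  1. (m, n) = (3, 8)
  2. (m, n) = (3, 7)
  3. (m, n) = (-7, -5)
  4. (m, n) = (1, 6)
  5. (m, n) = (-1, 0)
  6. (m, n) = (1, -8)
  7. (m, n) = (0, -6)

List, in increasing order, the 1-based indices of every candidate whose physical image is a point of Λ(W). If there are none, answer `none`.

Numerically β ≈ 4.236068 and β' = −1/β ≈ -0.236068.
#1 (3,8): internal coord 3 + (8)·β' = +1.111456; +1.111456 ∉ [-0.1, 0.9) → out
#2 (3,7): internal coord 3 + (7)·β' = +1.347524; +1.347524 ∉ [-0.1, 0.9) → out
#3 (-7,-5): internal coord -7 + (-5)·β' = -5.819660; -5.819660 ∉ [-0.1, 0.9) → out
#4 (1,6): internal coord 1 + (6)·β' = -0.416408; -0.416408 ∉ [-0.1, 0.9) → out
#5 (-1,0): internal coord -1 + (0)·β' = -1.000000; -1.000000 ∉ [-0.1, 0.9) → out
#6 (1,-8): internal coord 1 + (-8)·β' = +2.888544; +2.888544 ∉ [-0.1, 0.9) → out
#7 (0,-6): internal coord 0 + (-6)·β' = +1.416408; +1.416408 ∉ [-0.1, 0.9) → out

none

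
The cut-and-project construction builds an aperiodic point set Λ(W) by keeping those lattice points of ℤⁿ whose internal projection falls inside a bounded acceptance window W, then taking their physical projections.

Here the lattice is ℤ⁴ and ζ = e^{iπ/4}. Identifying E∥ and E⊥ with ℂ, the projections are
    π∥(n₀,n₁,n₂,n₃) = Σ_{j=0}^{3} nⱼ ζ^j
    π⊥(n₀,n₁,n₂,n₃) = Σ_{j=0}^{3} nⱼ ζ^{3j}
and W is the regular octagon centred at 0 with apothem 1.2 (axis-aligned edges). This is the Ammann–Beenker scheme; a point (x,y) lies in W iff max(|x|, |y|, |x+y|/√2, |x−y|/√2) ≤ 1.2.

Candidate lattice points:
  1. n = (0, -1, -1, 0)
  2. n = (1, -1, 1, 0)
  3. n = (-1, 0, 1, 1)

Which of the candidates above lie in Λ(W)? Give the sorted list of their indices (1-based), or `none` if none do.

1, 3

Internal map: ζ^{3j} for j=0..3 gives (1,0), (−√2/2,√2/2), (0,−1), (√2/2,√2/2).
#1 (0, -1, -1, 0): internal (0.70711, 0.29289); octagon support 0.70711 vs apothem 1.2 → ∈ W
#2 (1, -1, 1, 0): internal (1.70711, -1.70711); octagon support 2.41421 vs apothem 1.2 → ∉ W
#3 (-1, 0, 1, 1): internal (-0.29289, -0.29289); octagon support 0.41421 vs apothem 1.2 → ∈ W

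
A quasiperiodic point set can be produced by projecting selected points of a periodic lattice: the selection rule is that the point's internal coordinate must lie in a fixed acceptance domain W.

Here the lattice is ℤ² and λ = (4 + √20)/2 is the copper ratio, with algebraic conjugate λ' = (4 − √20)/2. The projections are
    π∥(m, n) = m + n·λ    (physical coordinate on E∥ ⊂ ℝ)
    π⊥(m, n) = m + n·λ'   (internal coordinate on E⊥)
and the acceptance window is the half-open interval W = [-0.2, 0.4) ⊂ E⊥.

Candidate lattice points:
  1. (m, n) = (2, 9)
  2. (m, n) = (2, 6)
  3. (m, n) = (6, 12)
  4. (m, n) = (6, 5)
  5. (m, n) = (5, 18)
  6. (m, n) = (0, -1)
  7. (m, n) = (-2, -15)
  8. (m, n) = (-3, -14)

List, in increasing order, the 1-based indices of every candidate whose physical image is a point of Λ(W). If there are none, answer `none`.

Numerically λ ≈ 4.2361 and λ' = −1/λ ≈ -0.2361.
[1] lift (2,9): star map gives -0.1246; window check -0.2 ≤ -0.1246 < 0.4 is true → IN Λ
[2] lift (2,6): star map gives 0.5836; window check -0.2 ≤ 0.5836 < 0.4 is false → out
[3] lift (6,12): star map gives 3.1672; window check -0.2 ≤ 3.1672 < 0.4 is false → out
[4] lift (6,5): star map gives 4.8197; window check -0.2 ≤ 4.8197 < 0.4 is false → out
[5] lift (5,18): star map gives 0.7508; window check -0.2 ≤ 0.7508 < 0.4 is false → out
[6] lift (0,-1): star map gives 0.2361; window check -0.2 ≤ 0.2361 < 0.4 is true → IN Λ
[7] lift (-2,-15): star map gives 1.5410; window check -0.2 ≤ 1.5410 < 0.4 is false → out
[8] lift (-3,-14): star map gives 0.3050; window check -0.2 ≤ 0.3050 < 0.4 is true → IN Λ

1, 6, 8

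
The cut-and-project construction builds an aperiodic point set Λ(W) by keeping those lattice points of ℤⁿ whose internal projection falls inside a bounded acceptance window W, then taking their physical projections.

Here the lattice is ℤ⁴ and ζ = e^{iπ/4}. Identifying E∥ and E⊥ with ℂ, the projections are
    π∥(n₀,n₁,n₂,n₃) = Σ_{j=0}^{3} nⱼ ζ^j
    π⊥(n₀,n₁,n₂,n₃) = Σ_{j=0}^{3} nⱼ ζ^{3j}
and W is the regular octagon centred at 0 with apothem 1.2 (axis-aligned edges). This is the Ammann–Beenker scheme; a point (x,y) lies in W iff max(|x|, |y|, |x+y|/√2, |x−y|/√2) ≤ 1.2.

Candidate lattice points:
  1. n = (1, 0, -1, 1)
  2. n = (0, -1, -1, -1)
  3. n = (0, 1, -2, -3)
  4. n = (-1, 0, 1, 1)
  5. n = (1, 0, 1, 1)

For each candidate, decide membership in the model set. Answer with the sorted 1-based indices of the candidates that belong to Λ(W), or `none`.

With ζ = e^{iπ/4} the internal vectors are ζ^0,ζ^3,ζ^6,ζ^9.
#1 (1, 0, -1, 1): internal (1.707107, 1.707107); octagon support 2.414214 vs apothem 1.2 → ∉ W
#2 (0, -1, -1, -1): internal (0.000000, -0.414214); octagon support 0.414214 vs apothem 1.2 → ∈ W
#3 (0, 1, -2, -3): internal (-2.828427, 0.585786); octagon support 2.828427 vs apothem 1.2 → ∉ W
#4 (-1, 0, 1, 1): internal (-0.292893, -0.292893); octagon support 0.414214 vs apothem 1.2 → ∈ W
#5 (1, 0, 1, 1): internal (1.707107, -0.292893); octagon support 1.707107 vs apothem 1.2 → ∉ W

2, 4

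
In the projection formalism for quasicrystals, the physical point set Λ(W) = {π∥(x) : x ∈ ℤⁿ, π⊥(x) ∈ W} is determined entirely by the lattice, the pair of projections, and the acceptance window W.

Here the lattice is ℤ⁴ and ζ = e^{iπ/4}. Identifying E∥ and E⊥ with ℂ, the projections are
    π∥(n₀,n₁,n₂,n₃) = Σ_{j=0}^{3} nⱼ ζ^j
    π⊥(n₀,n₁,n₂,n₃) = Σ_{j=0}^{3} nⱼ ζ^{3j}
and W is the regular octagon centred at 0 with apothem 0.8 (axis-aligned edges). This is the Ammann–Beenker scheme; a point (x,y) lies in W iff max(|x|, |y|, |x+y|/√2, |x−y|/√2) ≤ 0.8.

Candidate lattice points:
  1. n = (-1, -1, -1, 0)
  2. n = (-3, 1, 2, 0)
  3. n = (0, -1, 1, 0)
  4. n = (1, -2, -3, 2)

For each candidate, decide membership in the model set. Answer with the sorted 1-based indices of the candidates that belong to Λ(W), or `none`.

Internal map: ζ^{3j} for j=0..3 gives (1,0), (−√2/2,√2/2), (0,−1), (√2/2,√2/2).
#1 (-1, -1, -1, 0): internal (-0.29289, 0.29289); octagon support 0.41421 vs apothem 0.8 → ∈ W
#2 (-3, 1, 2, 0): internal (-3.70711, -1.29289); octagon support 3.70711 vs apothem 0.8 → ∉ W
#3 (0, -1, 1, 0): internal (0.70711, -1.70711); octagon support 1.70711 vs apothem 0.8 → ∉ W
#4 (1, -2, -3, 2): internal (3.82843, 3.00000); octagon support 4.82843 vs apothem 0.8 → ∉ W

1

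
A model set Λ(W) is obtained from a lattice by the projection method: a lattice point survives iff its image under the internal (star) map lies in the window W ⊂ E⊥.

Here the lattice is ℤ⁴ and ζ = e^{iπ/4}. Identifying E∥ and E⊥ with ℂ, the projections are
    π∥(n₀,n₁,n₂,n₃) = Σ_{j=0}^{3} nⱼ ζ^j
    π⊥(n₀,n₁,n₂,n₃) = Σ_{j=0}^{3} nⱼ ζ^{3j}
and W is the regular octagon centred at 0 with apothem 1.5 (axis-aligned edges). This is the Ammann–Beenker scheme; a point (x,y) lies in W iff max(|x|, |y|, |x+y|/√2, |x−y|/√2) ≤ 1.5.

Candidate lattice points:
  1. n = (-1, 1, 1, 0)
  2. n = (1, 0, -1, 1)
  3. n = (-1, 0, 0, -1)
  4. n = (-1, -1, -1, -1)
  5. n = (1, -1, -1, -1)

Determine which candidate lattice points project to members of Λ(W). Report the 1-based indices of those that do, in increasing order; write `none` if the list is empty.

π⊥(n) = n₀ + n₁ζ³ + n₂ζ⁶ + n₃ζ⁹ where ζ = e^{iπ/4}.
candidate 1: n = (-1, 1, 1, 0) → π⊥ ≈ (-1.7071, -0.2929); max(|x|,|y|,|x±y|/√2) = 1.7071 > 1.5 ⇒ ∉ W
candidate 2: n = (1, 0, -1, 1) → π⊥ ≈ (+1.7071, +1.7071); max(|x|,|y|,|x±y|/√2) = 2.4142 > 1.5 ⇒ ∉ W
candidate 3: n = (-1, 0, 0, -1) → π⊥ ≈ (-1.7071, -0.7071); max(|x|,|y|,|x±y|/√2) = 1.7071 > 1.5 ⇒ ∉ W
candidate 4: n = (-1, -1, -1, -1) → π⊥ ≈ (-1.0000, -0.4142); max(|x|,|y|,|x±y|/√2) = 1.0000 ≤ 1.5 ⇒ ∈ W
candidate 5: n = (1, -1, -1, -1) → π⊥ ≈ (+1.0000, -0.4142); max(|x|,|y|,|x±y|/√2) = 1.0000 ≤ 1.5 ⇒ ∈ W

4, 5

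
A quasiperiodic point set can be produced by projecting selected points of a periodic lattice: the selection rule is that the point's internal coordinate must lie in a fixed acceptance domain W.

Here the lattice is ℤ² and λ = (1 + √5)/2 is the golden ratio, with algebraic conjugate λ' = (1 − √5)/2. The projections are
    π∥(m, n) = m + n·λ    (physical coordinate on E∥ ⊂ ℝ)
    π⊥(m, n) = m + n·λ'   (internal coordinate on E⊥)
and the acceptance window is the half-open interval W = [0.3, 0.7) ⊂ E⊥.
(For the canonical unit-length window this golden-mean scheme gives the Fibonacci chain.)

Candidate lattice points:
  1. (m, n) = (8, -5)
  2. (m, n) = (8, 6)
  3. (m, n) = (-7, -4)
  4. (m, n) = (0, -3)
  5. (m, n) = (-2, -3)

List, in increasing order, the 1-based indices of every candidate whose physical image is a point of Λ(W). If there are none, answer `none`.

λ' = (1−√5)/2 ≈ -0.618034.
candidate 1: (m,n)=(8,-5) → π∥ = 8-5·λ ≈ -0.090170, π⊥ = 8-5·λ' ≈ 11.090170 ∉ [0.3, 0.7) ⇒ out
candidate 2: (m,n)=(8,6) → π∥ = 8+6·λ ≈ 17.708204, π⊥ = 8+6·λ' ≈ 4.291796 ∉ [0.3, 0.7) ⇒ out
candidate 3: (m,n)=(-7,-4) → π∥ = -7-4·λ ≈ -13.472136, π⊥ = -7-4·λ' ≈ -4.527864 ∉ [0.3, 0.7) ⇒ out
candidate 4: (m,n)=(0,-3) → π∥ = 0-3·λ ≈ -4.854102, π⊥ = 0-3·λ' ≈ 1.854102 ∉ [0.3, 0.7) ⇒ out
candidate 5: (m,n)=(-2,-3) → π∥ = -2-3·λ ≈ -6.854102, π⊥ = -2-3·λ' ≈ -0.145898 ∉ [0.3, 0.7) ⇒ out

none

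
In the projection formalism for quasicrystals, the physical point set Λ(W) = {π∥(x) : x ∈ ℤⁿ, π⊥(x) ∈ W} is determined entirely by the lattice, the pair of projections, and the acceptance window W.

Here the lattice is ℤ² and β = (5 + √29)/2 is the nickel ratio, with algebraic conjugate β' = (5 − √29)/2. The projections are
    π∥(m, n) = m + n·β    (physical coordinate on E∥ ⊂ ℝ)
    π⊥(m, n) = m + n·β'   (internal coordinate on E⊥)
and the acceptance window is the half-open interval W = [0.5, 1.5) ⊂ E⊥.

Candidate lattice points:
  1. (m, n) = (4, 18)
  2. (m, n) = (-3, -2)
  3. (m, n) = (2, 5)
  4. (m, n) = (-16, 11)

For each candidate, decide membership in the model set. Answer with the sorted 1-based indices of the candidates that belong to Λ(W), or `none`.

Numerically β ≈ 5.192582 and β' = −1/β ≈ -0.192582.
#1 (4,18): internal coord 4 + (18)·β' = +0.533517; +0.533517 ∈ [0.5, 1.5) → IN Λ
#2 (-3,-2): internal coord -3 + (-2)·β' = -2.614835; -2.614835 ∉ [0.5, 1.5) → out
#3 (2,5): internal coord 2 + (5)·β' = +1.037088; +1.037088 ∈ [0.5, 1.5) → IN Λ
#4 (-16,11): internal coord -16 + (11)·β' = -18.118406; -18.118406 ∉ [0.5, 1.5) → out

1, 3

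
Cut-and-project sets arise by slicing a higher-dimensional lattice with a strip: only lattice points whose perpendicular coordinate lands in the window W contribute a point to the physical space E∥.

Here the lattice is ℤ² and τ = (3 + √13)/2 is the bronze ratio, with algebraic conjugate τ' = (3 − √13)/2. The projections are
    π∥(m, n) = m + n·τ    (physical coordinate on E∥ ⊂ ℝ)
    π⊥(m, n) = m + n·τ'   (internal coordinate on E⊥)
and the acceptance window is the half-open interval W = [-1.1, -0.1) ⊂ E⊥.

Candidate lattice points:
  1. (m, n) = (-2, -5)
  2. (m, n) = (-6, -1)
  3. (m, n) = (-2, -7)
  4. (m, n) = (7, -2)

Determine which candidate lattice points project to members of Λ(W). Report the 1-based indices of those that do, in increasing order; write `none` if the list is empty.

Compute τ' = (3−√13)/2 = -0.30278, so π⊥(m,n) = m -0.30278·n.
[1] lift (-2,-5): star map gives -0.48612; window check -1.1 ≤ -0.48612 < -0.1 is true → IN Λ
[2] lift (-6,-1): star map gives -5.69722; window check -1.1 ≤ -5.69722 < -0.1 is false → out
[3] lift (-2,-7): star map gives 0.11943; window check -1.1 ≤ 0.11943 < -0.1 is false → out
[4] lift (7,-2): star map gives 7.60555; window check -1.1 ≤ 7.60555 < -0.1 is false → out

1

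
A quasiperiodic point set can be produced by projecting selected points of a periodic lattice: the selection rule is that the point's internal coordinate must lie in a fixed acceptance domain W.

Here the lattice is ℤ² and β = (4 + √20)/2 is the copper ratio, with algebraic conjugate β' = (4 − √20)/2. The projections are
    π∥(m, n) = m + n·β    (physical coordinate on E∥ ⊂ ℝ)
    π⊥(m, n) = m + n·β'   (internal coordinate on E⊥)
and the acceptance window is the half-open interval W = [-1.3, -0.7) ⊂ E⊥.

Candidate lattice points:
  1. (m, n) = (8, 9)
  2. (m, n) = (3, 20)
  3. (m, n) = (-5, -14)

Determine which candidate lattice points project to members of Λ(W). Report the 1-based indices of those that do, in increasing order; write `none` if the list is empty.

Numerically β ≈ 4.236068 and β' = −1/β ≈ -0.236068.
#1 (8,9): internal coord 8 + (9)·β' = +5.875388; +5.875388 ∉ [-1.3, -0.7) → out
#2 (3,20): internal coord 3 + (20)·β' = -1.721360; -1.721360 ∉ [-1.3, -0.7) → out
#3 (-5,-14): internal coord -5 + (-14)·β' = -1.695048; -1.695048 ∉ [-1.3, -0.7) → out

none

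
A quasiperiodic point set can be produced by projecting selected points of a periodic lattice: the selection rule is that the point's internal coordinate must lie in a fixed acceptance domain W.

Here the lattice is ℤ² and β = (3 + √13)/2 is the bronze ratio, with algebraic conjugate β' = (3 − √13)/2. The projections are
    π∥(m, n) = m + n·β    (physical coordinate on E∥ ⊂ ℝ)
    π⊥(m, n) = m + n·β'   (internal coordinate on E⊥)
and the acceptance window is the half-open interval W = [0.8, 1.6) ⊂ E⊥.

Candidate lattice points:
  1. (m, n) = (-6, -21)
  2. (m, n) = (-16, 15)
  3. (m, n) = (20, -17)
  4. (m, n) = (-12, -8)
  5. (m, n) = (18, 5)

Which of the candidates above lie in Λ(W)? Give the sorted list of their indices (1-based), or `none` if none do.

β' = (3−√13)/2 ≈ -0.30278.
[1] lift (-6,-21): star map gives 0.35829; window check 0.8 ≤ 0.35829 < 1.6 is false → out
[2] lift (-16,15): star map gives -20.54163; window check 0.8 ≤ -20.54163 < 1.6 is false → out
[3] lift (20,-17): star map gives 25.14719; window check 0.8 ≤ 25.14719 < 1.6 is false → out
[4] lift (-12,-8): star map gives -9.57779; window check 0.8 ≤ -9.57779 < 1.6 is false → out
[5] lift (18,5): star map gives 16.48612; window check 0.8 ≤ 16.48612 < 1.6 is false → out

none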